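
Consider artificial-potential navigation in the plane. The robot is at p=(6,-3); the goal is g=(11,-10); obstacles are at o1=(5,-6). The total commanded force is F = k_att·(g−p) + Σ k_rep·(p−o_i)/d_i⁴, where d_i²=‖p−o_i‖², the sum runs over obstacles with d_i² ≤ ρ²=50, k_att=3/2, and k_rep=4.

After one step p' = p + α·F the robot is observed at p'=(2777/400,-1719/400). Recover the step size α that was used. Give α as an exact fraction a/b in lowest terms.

α = 1/8

F_att = 3/2·(g−p) = 3/2·(5,-7) = (7.5000,-10.5000)
o1: d²=10 ≤ ρ²=50; F_rep = 4·(1,3)/10² = (0.0400,0.1200)
F = F_att + ΣF_rep = (7.5400,-10.3800)
Δp = p'−p = (0.9425,-1.2975); α = Δx/Fx = (377/400) / (377/50) = 1/8
check: Δy/Fy = (-519/400) / (-519/50) = 1/8 ✓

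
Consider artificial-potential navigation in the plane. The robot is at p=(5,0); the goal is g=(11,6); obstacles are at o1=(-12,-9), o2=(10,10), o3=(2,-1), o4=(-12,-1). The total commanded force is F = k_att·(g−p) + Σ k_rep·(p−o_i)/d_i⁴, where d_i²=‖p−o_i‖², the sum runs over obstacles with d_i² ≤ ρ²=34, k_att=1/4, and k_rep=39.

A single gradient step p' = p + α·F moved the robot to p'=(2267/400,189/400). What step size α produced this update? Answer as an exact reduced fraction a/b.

F_att = 1/4·(g−p) = 1/4·(6,6) = (1.5000,1.5000)
o1: d²=370 > ρ²=34 → inactive
o2: d²=125 > ρ²=34 → inactive
o3: d²=10 ≤ ρ²=34; F_rep = 39·(3,1)/10² = (1.1700,0.3900)
o4: d²=290 > ρ²=34 → inactive
F = F_att + ΣF_rep = (2.6700,1.8900)
Δp = p'−p = (0.6675,0.4725); α = Δx/Fx = (267/400) / (267/100) = 1/4
check: Δy/Fy = (189/400) / (189/100) = 1/4 ✓

α = 1/4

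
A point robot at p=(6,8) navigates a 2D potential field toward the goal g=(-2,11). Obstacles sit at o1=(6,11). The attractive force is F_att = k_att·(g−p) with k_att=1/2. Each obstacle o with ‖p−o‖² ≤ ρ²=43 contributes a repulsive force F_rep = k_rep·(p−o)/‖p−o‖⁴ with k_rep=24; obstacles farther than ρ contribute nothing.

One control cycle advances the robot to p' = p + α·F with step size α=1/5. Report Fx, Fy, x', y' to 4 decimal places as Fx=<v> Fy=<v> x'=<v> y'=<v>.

F_att = 1/2·(g−p) = 1/2·(-8,3) = (-4.0000,1.5000)
o1: d²=9 ≤ ρ²=43; F_rep = 24·(0,-3)/9² = (0.0000,-0.8889)
F = F_att + ΣF_rep = (-4.0000,0.6111)
p' = p + 1/5·F = (5.2000,8.1222)

Fx=-4.0000 Fy=0.6111 x'=5.2000 y'=8.1222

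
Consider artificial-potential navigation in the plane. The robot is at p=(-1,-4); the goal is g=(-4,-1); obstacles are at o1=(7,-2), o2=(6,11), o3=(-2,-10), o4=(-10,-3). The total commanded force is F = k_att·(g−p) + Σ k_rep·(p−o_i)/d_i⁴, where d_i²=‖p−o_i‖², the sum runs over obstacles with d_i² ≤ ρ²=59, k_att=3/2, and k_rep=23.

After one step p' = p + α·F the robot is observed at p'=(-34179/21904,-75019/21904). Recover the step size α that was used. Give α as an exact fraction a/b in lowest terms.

α = 1/8

F_att = 3/2·(g−p) = 3/2·(-3,3) = (-4.5000,4.5000)
o1: d²=68 > ρ²=59 → inactive
o2: d²=274 > ρ²=59 → inactive
o3: d²=37 ≤ ρ²=59; F_rep = 23·(1,6)/37² = (0.0168,0.1008)
o4: d²=82 > ρ²=59 → inactive
F = F_att + ΣF_rep = (-4.4832,4.6008)
Δp = p'−p = (-0.5604,0.5751); α = Δx/Fx = (-12275/21904) / (-12275/2738) = 1/8
check: Δy/Fy = (12597/21904) / (12597/2738) = 1/8 ✓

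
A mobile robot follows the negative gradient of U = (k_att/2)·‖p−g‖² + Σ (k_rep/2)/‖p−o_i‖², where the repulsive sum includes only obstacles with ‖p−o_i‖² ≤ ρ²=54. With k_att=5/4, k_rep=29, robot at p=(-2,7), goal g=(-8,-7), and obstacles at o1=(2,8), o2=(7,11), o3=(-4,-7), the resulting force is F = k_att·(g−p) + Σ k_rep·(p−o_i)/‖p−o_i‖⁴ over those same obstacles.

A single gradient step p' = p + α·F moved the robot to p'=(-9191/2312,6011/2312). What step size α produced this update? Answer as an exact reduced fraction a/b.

α = 1/4

F_att = 5/4·(g−p) = 5/4·(-6,-14) = (-7.5000,-17.5000)
o1: d²=17 ≤ ρ²=54; F_rep = 29·(-4,-1)/17² = (-0.4014,-0.1003)
o2: d²=97 > ρ²=54 → inactive
o3: d²=200 > ρ²=54 → inactive
F = F_att + ΣF_rep = (-7.9014,-17.6003)
Δp = p'−p = (-1.9753,-4.4001); α = Δx/Fx = (-4567/2312) / (-4567/578) = 1/4
check: Δy/Fy = (-10173/2312) / (-10173/578) = 1/4 ✓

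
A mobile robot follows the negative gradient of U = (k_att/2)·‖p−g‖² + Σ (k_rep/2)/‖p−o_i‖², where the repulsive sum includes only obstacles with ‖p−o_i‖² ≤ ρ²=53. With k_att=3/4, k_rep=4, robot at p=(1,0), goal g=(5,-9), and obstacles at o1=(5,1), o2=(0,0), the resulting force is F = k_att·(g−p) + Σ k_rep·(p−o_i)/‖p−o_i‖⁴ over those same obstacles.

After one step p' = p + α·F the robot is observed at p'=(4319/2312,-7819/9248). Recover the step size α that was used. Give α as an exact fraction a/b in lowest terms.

α = 1/8

F_att = 3/4·(g−p) = 3/4·(4,-9) = (3.0000,-6.7500)
o1: d²=17 ≤ ρ²=53; F_rep = 4·(-4,-1)/17² = (-0.0554,-0.0138)
o2: d²=1 ≤ ρ²=53; F_rep = 4·(1,0)/1² = (4.0000,0.0000)
F = F_att + ΣF_rep = (6.9446,-6.7638)
Δp = p'−p = (0.8681,-0.8455); α = Δx/Fx = (2007/2312) / (2007/289) = 1/8
check: Δy/Fy = (-7819/9248) / (-7819/1156) = 1/8 ✓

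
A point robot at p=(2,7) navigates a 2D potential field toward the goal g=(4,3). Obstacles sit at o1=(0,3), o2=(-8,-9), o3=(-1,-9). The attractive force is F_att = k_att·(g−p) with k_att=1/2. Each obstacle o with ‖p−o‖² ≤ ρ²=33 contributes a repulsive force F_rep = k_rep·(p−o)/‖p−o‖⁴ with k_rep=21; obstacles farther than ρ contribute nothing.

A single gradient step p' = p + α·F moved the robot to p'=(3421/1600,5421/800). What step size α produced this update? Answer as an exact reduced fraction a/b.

F_att = 1/2·(g−p) = 1/2·(2,-4) = (1.0000,-2.0000)
o1: d²=20 ≤ ρ²=33; F_rep = 21·(2,4)/20² = (0.1050,0.2100)
o2: d²=356 > ρ²=33 → inactive
o3: d²=265 > ρ²=33 → inactive
F = F_att + ΣF_rep = (1.1050,-1.7900)
Δp = p'−p = (0.1381,-0.2238); α = Δx/Fx = (221/1600) / (221/200) = 1/8
check: Δy/Fy = (-179/800) / (-179/100) = 1/8 ✓

α = 1/8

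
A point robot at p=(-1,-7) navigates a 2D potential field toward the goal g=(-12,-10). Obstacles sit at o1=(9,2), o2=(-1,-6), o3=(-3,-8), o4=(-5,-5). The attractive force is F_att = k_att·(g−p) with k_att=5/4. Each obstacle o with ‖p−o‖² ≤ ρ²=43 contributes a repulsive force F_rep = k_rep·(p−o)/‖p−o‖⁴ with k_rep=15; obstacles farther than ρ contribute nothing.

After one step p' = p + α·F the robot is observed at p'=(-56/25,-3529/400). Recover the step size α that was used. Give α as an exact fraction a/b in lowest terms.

α = 1/10

F_att = 5/4·(g−p) = 5/4·(-11,-3) = (-13.7500,-3.7500)
o1: d²=181 > ρ²=43 → inactive
o2: d²=1 ≤ ρ²=43; F_rep = 15·(0,-1)/1² = (0.0000,-15.0000)
o3: d²=5 ≤ ρ²=43; F_rep = 15·(2,1)/5² = (1.2000,0.6000)
o4: d²=20 ≤ ρ²=43; F_rep = 15·(4,-2)/20² = (0.1500,-0.0750)
F = F_att + ΣF_rep = (-12.4000,-18.2250)
Δp = p'−p = (-1.2400,-1.8225); α = Δx/Fx = (-31/25) / (-62/5) = 1/10
check: Δy/Fy = (-729/400) / (-729/40) = 1/10 ✓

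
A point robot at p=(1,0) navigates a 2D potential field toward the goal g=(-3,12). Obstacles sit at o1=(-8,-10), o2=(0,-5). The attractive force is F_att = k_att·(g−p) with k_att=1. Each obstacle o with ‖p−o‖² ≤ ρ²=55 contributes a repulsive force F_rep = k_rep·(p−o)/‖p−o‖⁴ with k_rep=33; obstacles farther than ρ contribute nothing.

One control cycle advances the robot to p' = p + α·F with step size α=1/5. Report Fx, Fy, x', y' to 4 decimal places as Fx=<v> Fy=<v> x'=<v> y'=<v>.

Fx=-3.9512 Fy=12.2441 x'=0.2098 y'=2.4488

F_att = 1·(g−p) = 1·(-4,12) = (-4.0000,12.0000)
o1: d²=181 > ρ²=55 → inactive
o2: d²=26 ≤ ρ²=55; F_rep = 33·(1,5)/26² = (0.0488,0.2441)
F = F_att + ΣF_rep = (-3.9512,12.2441)
p' = p + 1/5·F = (0.2098,2.4488)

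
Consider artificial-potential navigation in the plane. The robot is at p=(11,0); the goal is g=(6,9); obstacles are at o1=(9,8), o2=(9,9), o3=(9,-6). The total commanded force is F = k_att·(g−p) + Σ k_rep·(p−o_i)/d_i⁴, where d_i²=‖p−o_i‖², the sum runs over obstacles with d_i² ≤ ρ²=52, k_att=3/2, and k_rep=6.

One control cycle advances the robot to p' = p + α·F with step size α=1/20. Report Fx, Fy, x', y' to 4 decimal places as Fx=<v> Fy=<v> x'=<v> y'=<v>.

Fx=-7.4925 Fy=13.5225 x'=10.6254 y'=0.6761

F_att = 3/2·(g−p) = 3/2·(-5,9) = (-7.5000,13.5000)
o1: d²=68 > ρ²=52 → inactive
o2: d²=85 > ρ²=52 → inactive
o3: d²=40 ≤ ρ²=52; F_rep = 6·(2,6)/40² = (0.0075,0.0225)
F = F_att + ΣF_rep = (-7.4925,13.5225)
p' = p + 1/20·F = (10.6254,0.6761)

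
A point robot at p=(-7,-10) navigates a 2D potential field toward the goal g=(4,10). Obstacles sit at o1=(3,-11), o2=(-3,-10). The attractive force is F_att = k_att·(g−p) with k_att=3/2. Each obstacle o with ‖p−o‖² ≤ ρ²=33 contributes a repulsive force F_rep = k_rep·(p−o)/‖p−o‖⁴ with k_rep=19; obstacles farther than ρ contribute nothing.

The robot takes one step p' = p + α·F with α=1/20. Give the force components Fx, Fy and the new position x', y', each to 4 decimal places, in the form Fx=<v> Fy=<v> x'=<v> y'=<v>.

Fx=16.2031 Fy=30.0000 x'=-6.1898 y'=-8.5000

F_att = 3/2·(g−p) = 3/2·(11,20) = (16.5000,30.0000)
o1: d²=101 > ρ²=33 → inactive
o2: d²=16 ≤ ρ²=33; F_rep = 19·(-4,0)/16² = (-0.2969,0.0000)
F = F_att + ΣF_rep = (16.2031,30.0000)
p' = p + 1/20·F = (-6.1898,-8.5000)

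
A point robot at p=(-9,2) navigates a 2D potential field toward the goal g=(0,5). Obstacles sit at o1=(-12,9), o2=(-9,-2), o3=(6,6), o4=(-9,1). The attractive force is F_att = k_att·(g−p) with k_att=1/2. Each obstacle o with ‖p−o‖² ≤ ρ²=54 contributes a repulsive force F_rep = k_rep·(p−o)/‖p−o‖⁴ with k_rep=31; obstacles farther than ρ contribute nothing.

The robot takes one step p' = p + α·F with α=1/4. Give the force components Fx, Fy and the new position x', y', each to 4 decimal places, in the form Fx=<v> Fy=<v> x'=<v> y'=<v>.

F_att = 1/2·(g−p) = 1/2·(9,3) = (4.5000,1.5000)
o1: d²=58 > ρ²=54 → inactive
o2: d²=16 ≤ ρ²=54; F_rep = 31·(0,4)/16² = (0.0000,0.4844)
o3: d²=241 > ρ²=54 → inactive
o4: d²=1 ≤ ρ²=54; F_rep = 31·(0,1)/1² = (0.0000,31.0000)
F = F_att + ΣF_rep = (4.5000,32.9844)
p' = p + 1/4·F = (-7.8750,10.2461)

Fx=4.5000 Fy=32.9844 x'=-7.8750 y'=10.2461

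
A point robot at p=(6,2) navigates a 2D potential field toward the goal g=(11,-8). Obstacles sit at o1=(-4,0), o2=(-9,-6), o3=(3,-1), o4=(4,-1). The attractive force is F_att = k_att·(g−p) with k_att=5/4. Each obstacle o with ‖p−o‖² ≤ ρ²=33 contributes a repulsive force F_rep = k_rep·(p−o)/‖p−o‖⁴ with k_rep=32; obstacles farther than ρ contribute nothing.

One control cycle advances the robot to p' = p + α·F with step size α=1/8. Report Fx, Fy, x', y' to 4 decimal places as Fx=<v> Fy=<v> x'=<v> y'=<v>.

Fx=6.9250 Fy=-11.6357 x'=6.8656 y'=0.5455

F_att = 5/4·(g−p) = 5/4·(5,-10) = (6.2500,-12.5000)
o1: d²=104 > ρ²=33 → inactive
o2: d²=289 > ρ²=33 → inactive
o3: d²=18 ≤ ρ²=33; F_rep = 32·(3,3)/18² = (0.2963,0.2963)
o4: d²=13 ≤ ρ²=33; F_rep = 32·(2,3)/13² = (0.3787,0.5680)
F = F_att + ΣF_rep = (6.9250,-11.6357)
p' = p + 1/8·F = (6.8656,0.5455)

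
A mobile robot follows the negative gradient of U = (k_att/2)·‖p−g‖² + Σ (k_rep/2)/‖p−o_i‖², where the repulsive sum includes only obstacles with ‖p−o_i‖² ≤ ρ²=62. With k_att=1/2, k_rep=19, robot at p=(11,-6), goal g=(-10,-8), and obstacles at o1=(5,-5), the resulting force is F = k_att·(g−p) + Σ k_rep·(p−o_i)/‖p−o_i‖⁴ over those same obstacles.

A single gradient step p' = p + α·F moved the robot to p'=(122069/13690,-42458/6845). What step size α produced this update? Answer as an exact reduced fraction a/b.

α = 1/5

F_att = 1/2·(g−p) = 1/2·(-21,-2) = (-10.5000,-1.0000)
o1: d²=37 ≤ ρ²=62; F_rep = 19·(6,-1)/37² = (0.0833,-0.0139)
F = F_att + ΣF_rep = (-10.4167,-1.0139)
Δp = p'−p = (-2.0833,-0.2028); α = Δx/Fx = (-28521/13690) / (-28521/2738) = 1/5
check: Δy/Fy = (-1388/6845) / (-1388/1369) = 1/5 ✓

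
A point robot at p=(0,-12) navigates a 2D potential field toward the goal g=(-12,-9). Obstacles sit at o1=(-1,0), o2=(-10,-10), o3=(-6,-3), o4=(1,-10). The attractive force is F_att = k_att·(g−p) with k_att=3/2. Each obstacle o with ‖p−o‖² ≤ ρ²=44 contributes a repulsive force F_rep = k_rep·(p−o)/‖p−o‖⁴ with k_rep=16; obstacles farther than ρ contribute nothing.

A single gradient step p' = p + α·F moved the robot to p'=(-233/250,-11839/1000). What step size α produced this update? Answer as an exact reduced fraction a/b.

α = 1/20

F_att = 3/2·(g−p) = 3/2·(-12,3) = (-18.0000,4.5000)
o1: d²=145 > ρ²=44 → inactive
o2: d²=104 > ρ²=44 → inactive
o3: d²=117 > ρ²=44 → inactive
o4: d²=5 ≤ ρ²=44; F_rep = 16·(-1,-2)/5² = (-0.6400,-1.2800)
F = F_att + ΣF_rep = (-18.6400,3.2200)
Δp = p'−p = (-0.9320,0.1610); α = Δx/Fx = (-233/250) / (-466/25) = 1/20
check: Δy/Fy = (161/1000) / (161/50) = 1/20 ✓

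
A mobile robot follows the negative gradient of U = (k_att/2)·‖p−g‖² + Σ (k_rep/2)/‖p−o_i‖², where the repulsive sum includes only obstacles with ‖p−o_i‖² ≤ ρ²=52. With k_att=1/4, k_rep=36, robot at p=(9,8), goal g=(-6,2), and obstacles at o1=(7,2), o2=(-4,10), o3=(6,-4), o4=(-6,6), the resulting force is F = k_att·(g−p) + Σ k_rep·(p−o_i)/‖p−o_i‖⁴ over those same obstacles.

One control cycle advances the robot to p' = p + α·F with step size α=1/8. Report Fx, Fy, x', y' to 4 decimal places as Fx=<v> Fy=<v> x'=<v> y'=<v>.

Fx=-3.7050 Fy=-1.3650 x'=8.5369 y'=7.8294

F_att = 1/4·(g−p) = 1/4·(-15,-6) = (-3.7500,-1.5000)
o1: d²=40 ≤ ρ²=52; F_rep = 36·(2,6)/40² = (0.0450,0.1350)
o2: d²=173 > ρ²=52 → inactive
o3: d²=153 > ρ²=52 → inactive
o4: d²=229 > ρ²=52 → inactive
F = F_att + ΣF_rep = (-3.7050,-1.3650)
p' = p + 1/8·F = (8.5369,7.8294)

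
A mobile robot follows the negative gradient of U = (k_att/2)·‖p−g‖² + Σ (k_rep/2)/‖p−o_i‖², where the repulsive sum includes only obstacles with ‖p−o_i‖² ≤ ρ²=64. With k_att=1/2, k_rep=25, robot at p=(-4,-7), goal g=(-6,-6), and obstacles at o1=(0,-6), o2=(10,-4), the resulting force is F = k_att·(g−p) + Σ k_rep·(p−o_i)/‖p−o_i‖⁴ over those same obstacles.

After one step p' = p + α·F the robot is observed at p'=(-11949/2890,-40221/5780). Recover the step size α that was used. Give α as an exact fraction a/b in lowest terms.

F_att = 1/2·(g−p) = 1/2·(-2,1) = (-1.0000,0.5000)
o1: d²=17 ≤ ρ²=64; F_rep = 25·(-4,-1)/17² = (-0.3460,-0.0865)
o2: d²=205 > ρ²=64 → inactive
F = F_att + ΣF_rep = (-1.3460,0.4135)
Δp = p'−p = (-0.1346,0.0413); α = Δx/Fx = (-389/2890) / (-389/289) = 1/10
check: Δy/Fy = (239/5780) / (239/578) = 1/10 ✓

α = 1/10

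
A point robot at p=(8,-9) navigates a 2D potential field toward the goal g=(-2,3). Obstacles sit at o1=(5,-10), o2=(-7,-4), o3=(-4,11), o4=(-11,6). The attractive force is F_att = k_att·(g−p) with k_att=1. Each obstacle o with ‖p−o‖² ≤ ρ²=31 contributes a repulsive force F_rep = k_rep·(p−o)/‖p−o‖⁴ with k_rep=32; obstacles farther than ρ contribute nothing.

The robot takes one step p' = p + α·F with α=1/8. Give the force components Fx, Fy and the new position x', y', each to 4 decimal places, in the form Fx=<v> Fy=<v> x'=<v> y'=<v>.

F_att = 1·(g−p) = 1·(-10,12) = (-10.0000,12.0000)
o1: d²=10 ≤ ρ²=31; F_rep = 32·(3,1)/10² = (0.9600,0.3200)
o2: d²=250 > ρ²=31 → inactive
o3: d²=544 > ρ²=31 → inactive
o4: d²=586 > ρ²=31 → inactive
F = F_att + ΣF_rep = (-9.0400,12.3200)
p' = p + 1/8·F = (6.8700,-7.4600)

Fx=-9.0400 Fy=12.3200 x'=6.8700 y'=-7.4600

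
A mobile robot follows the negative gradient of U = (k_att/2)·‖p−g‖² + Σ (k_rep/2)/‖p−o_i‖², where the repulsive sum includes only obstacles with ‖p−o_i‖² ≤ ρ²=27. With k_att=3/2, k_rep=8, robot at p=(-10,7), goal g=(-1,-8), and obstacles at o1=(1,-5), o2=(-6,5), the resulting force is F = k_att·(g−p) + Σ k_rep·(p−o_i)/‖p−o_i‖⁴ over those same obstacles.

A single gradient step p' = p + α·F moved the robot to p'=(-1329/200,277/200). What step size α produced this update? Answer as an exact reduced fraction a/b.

α = 1/4

F_att = 3/2·(g−p) = 3/2·(9,-15) = (13.5000,-22.5000)
o1: d²=265 > ρ²=27 → inactive
o2: d²=20 ≤ ρ²=27; F_rep = 8·(-4,2)/20² = (-0.0800,0.0400)
F = F_att + ΣF_rep = (13.4200,-22.4600)
Δp = p'−p = (3.3550,-5.6150); α = Δx/Fx = (671/200) / (671/50) = 1/4
check: Δy/Fy = (-1123/200) / (-1123/50) = 1/4 ✓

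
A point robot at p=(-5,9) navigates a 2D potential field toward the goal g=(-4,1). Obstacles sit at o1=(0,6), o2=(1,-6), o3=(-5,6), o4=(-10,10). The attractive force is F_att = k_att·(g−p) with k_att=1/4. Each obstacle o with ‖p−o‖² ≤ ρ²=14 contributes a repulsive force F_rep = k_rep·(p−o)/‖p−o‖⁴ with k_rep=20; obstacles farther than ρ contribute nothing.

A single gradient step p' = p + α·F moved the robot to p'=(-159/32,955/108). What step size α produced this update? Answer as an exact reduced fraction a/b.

α = 1/8

F_att = 1/4·(g−p) = 1/4·(1,-8) = (0.2500,-2.0000)
o1: d²=34 > ρ²=14 → inactive
o2: d²=261 > ρ²=14 → inactive
o3: d²=9 ≤ ρ²=14; F_rep = 20·(0,3)/9² = (0.0000,0.7407)
o4: d²=26 > ρ²=14 → inactive
F = F_att + ΣF_rep = (0.2500,-1.2593)
Δp = p'−p = (0.0312,-0.1574); α = Δx/Fx = (1/32) / (1/4) = 1/8
check: Δy/Fy = (-17/108) / (-34/27) = 1/8 ✓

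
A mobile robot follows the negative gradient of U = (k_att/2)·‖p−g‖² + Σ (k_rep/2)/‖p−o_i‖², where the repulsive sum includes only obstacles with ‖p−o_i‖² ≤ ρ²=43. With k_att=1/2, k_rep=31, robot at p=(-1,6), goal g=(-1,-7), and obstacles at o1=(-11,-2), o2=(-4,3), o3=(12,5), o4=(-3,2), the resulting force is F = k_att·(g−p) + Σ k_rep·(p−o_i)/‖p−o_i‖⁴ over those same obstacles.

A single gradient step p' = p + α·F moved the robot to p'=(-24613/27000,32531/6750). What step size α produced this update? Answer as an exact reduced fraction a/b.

F_att = 1/2·(g−p) = 1/2·(0,-13) = (0.0000,-6.5000)
o1: d²=164 > ρ²=43 → inactive
o2: d²=18 ≤ ρ²=43; F_rep = 31·(3,3)/18² = (0.2870,0.2870)
o3: d²=170 > ρ²=43 → inactive
o4: d²=20 ≤ ρ²=43; F_rep = 31·(2,4)/20² = (0.1550,0.3100)
F = F_att + ΣF_rep = (0.4420,-5.9030)
Δp = p'−p = (0.0884,-1.1806); α = Δx/Fx = (2387/27000) / (2387/5400) = 1/5
check: Δy/Fy = (-7969/6750) / (-7969/1350) = 1/5 ✓

α = 1/5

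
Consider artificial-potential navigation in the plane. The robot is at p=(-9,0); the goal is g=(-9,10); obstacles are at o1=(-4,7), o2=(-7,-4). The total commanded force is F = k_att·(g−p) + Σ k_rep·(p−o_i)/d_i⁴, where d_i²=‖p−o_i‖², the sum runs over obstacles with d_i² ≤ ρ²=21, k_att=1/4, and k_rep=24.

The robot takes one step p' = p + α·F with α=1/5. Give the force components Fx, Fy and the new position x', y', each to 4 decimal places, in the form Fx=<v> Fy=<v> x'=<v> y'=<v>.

F_att = 1/4·(g−p) = 1/4·(0,10) = (0.0000,2.5000)
o1: d²=74 > ρ²=21 → inactive
o2: d²=20 ≤ ρ²=21; F_rep = 24·(-2,4)/20² = (-0.1200,0.2400)
F = F_att + ΣF_rep = (-0.1200,2.7400)
p' = p + 1/5·F = (-9.0240,0.5480)

Fx=-0.1200 Fy=2.7400 x'=-9.0240 y'=0.5480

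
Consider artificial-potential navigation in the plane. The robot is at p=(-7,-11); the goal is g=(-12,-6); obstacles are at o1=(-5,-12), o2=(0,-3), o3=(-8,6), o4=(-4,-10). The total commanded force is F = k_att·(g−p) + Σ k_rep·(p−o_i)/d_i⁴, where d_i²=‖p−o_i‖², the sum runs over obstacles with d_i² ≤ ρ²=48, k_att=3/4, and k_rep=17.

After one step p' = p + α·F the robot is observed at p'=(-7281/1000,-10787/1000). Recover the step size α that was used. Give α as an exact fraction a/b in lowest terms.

α = 1/20

F_att = 3/4·(g−p) = 3/4·(-5,5) = (-3.7500,3.7500)
o1: d²=5 ≤ ρ²=48; F_rep = 17·(-2,1)/5² = (-1.3600,0.6800)
o2: d²=113 > ρ²=48 → inactive
o3: d²=290 > ρ²=48 → inactive
o4: d²=10 ≤ ρ²=48; F_rep = 17·(-3,-1)/10² = (-0.5100,-0.1700)
F = F_att + ΣF_rep = (-5.6200,4.2600)
Δp = p'−p = (-0.2810,0.2130); α = Δx/Fx = (-281/1000) / (-281/50) = 1/20
check: Δy/Fy = (213/1000) / (213/50) = 1/20 ✓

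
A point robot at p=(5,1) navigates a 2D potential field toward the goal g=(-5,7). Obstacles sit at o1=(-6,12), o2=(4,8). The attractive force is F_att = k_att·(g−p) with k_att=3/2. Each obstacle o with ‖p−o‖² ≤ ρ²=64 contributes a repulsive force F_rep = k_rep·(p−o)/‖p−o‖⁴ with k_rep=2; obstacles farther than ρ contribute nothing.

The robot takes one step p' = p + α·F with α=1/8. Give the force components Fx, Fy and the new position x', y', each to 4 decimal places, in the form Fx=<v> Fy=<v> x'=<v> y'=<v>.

F_att = 3/2·(g−p) = 3/2·(-10,6) = (-15.0000,9.0000)
o1: d²=242 > ρ²=64 → inactive
o2: d²=50 ≤ ρ²=64; F_rep = 2·(1,-7)/50² = (0.0008,-0.0056)
F = F_att + ΣF_rep = (-14.9992,8.9944)
p' = p + 1/8·F = (3.1251,2.1243)

Fx=-14.9992 Fy=8.9944 x'=3.1251 y'=2.1243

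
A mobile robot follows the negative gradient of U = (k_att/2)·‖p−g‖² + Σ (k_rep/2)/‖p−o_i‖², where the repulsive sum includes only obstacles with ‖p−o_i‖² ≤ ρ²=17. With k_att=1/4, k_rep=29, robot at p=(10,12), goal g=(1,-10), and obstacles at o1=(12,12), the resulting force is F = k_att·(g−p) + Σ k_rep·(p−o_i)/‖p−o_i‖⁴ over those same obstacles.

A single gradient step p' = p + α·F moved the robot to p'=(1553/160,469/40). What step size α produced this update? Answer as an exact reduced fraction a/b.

F_att = 1/4·(g−p) = 1/4·(-9,-22) = (-2.2500,-5.5000)
o1: d²=4 ≤ ρ²=17; F_rep = 29·(-2,0)/4² = (-3.6250,0.0000)
F = F_att + ΣF_rep = (-5.8750,-5.5000)
Δp = p'−p = (-0.2938,-0.2750); α = Δx/Fx = (-47/160) / (-47/8) = 1/20
check: Δy/Fy = (-11/40) / (-11/2) = 1/20 ✓

α = 1/20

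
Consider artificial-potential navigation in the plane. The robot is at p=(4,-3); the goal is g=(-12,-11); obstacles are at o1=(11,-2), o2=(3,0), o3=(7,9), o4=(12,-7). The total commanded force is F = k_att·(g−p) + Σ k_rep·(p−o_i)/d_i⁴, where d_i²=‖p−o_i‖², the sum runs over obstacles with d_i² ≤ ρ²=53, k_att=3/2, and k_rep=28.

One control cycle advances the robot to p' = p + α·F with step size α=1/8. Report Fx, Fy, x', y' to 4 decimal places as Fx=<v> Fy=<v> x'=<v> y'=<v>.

Fx=-23.7984 Fy=-12.8512 x'=1.0252 y'=-4.6064

F_att = 3/2·(g−p) = 3/2·(-16,-8) = (-24.0000,-12.0000)
o1: d²=50 ≤ ρ²=53; F_rep = 28·(-7,-1)/50² = (-0.0784,-0.0112)
o2: d²=10 ≤ ρ²=53; F_rep = 28·(1,-3)/10² = (0.2800,-0.8400)
o3: d²=153 > ρ²=53 → inactive
o4: d²=80 > ρ²=53 → inactive
F = F_att + ΣF_rep = (-23.7984,-12.8512)
p' = p + 1/8·F = (1.0252,-4.6064)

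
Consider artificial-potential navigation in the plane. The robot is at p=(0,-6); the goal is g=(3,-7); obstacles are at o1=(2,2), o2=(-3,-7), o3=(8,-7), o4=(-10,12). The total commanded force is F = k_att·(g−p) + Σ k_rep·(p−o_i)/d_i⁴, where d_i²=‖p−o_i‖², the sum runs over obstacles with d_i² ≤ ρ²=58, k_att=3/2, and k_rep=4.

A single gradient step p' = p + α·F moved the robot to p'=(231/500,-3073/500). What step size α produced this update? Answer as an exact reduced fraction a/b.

F_att = 3/2·(g−p) = 3/2·(3,-1) = (4.5000,-1.5000)
o1: d²=68 > ρ²=58 → inactive
o2: d²=10 ≤ ρ²=58; F_rep = 4·(3,1)/10² = (0.1200,0.0400)
o3: d²=65 > ρ²=58 → inactive
o4: d²=424 > ρ²=58 → inactive
F = F_att + ΣF_rep = (4.6200,-1.4600)
Δp = p'−p = (0.4620,-0.1460); α = Δx/Fx = (231/500) / (231/50) = 1/10
check: Δy/Fy = (-73/500) / (-73/50) = 1/10 ✓

α = 1/10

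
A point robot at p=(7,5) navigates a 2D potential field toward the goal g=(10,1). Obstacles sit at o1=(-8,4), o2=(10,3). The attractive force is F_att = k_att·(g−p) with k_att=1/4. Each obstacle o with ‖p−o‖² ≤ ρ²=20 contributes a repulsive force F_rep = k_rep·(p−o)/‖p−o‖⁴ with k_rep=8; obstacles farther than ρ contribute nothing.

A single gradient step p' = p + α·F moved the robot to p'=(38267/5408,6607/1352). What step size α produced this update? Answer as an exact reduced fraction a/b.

α = 1/8

F_att = 1/4·(g−p) = 1/4·(3,-4) = (0.7500,-1.0000)
o1: d²=226 > ρ²=20 → inactive
o2: d²=13 ≤ ρ²=20; F_rep = 8·(-3,2)/13² = (-0.1420,0.0947)
F = F_att + ΣF_rep = (0.6080,-0.9053)
Δp = p'−p = (0.0760,-0.1132); α = Δx/Fx = (411/5408) / (411/676) = 1/8
check: Δy/Fy = (-153/1352) / (-153/169) = 1/8 ✓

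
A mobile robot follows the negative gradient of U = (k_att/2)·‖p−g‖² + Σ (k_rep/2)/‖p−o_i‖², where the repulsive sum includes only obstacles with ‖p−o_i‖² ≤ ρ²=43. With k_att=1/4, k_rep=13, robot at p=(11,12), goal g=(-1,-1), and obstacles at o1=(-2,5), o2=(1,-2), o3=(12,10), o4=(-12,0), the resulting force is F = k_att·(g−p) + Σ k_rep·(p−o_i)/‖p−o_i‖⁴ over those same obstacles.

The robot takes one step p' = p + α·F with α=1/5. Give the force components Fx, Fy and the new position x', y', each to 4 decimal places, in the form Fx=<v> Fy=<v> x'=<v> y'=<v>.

F_att = 1/4·(g−p) = 1/4·(-12,-13) = (-3.0000,-3.2500)
o1: d²=218 > ρ²=43 → inactive
o2: d²=296 > ρ²=43 → inactive
o3: d²=5 ≤ ρ²=43; F_rep = 13·(-1,2)/5² = (-0.5200,1.0400)
o4: d²=673 > ρ²=43 → inactive
F = F_att + ΣF_rep = (-3.5200,-2.2100)
p' = p + 1/5·F = (10.2960,11.5580)

Fx=-3.5200 Fy=-2.2100 x'=10.2960 y'=11.5580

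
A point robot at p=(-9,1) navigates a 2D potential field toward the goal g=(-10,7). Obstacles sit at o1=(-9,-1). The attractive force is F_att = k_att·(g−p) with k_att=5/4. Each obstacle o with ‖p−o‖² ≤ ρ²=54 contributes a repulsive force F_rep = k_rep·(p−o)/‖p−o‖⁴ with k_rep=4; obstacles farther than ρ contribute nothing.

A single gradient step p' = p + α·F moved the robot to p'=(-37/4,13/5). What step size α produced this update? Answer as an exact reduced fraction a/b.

α = 1/5

F_att = 5/4·(g−p) = 5/4·(-1,6) = (-1.2500,7.5000)
o1: d²=4 ≤ ρ²=54; F_rep = 4·(0,2)/4² = (0.0000,0.5000)
F = F_att + ΣF_rep = (-1.2500,8.0000)
Δp = p'−p = (-0.2500,1.6000); α = Δx/Fx = (-1/4) / (-5/4) = 1/5
check: Δy/Fy = (8/5) / (8) = 1/5 ✓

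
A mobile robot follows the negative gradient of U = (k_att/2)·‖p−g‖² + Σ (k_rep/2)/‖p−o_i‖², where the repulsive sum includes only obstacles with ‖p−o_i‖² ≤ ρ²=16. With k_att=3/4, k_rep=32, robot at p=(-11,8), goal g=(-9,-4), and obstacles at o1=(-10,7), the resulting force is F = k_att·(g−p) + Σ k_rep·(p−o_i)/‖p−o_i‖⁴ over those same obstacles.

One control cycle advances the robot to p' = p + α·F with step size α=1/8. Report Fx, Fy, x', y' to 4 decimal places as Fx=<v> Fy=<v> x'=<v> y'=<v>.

F_att = 3/4·(g−p) = 3/4·(2,-12) = (1.5000,-9.0000)
o1: d²=2 ≤ ρ²=16; F_rep = 32·(-1,1)/2² = (-8.0000,8.0000)
F = F_att + ΣF_rep = (-6.5000,-1.0000)
p' = p + 1/8·F = (-11.8125,7.8750)

Fx=-6.5000 Fy=-1.0000 x'=-11.8125 y'=7.8750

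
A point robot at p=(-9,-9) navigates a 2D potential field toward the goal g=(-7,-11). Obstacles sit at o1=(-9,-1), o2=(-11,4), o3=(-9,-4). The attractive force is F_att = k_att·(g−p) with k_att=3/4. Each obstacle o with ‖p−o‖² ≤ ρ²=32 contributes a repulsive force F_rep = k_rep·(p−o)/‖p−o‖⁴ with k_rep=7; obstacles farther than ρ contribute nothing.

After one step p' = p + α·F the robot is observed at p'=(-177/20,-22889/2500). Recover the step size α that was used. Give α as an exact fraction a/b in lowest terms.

F_att = 3/4·(g−p) = 3/4·(2,-2) = (1.5000,-1.5000)
o1: d²=64 > ρ²=32 → inactive
o2: d²=173 > ρ²=32 → inactive
o3: d²=25 ≤ ρ²=32; F_rep = 7·(0,-5)/25² = (0.0000,-0.0560)
F = F_att + ΣF_rep = (1.5000,-1.5560)
Δp = p'−p = (0.1500,-0.1556); α = Δx/Fx = (3/20) / (3/2) = 1/10
check: Δy/Fy = (-389/2500) / (-389/250) = 1/10 ✓

α = 1/10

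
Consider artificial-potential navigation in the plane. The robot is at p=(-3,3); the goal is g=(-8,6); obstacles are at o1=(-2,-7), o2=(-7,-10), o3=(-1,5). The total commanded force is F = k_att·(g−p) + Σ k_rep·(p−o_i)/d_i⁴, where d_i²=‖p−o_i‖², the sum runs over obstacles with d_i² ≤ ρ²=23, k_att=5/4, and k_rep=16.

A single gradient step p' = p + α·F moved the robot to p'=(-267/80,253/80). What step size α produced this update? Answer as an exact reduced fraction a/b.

α = 1/20

F_att = 5/4·(g−p) = 5/4·(-5,3) = (-6.2500,3.7500)
o1: d²=101 > ρ²=23 → inactive
o2: d²=185 > ρ²=23 → inactive
o3: d²=8 ≤ ρ²=23; F_rep = 16·(-2,-2)/8² = (-0.5000,-0.5000)
F = F_att + ΣF_rep = (-6.7500,3.2500)
Δp = p'−p = (-0.3375,0.1625); α = Δx/Fx = (-27/80) / (-27/4) = 1/20
check: Δy/Fy = (13/80) / (13/4) = 1/20 ✓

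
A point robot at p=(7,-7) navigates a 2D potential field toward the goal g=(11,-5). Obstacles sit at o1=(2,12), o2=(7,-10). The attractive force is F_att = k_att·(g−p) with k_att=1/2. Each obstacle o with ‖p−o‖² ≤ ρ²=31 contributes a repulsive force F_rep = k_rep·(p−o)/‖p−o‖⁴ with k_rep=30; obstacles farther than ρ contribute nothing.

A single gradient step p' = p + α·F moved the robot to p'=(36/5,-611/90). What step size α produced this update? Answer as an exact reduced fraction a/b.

α = 1/10

F_att = 1/2·(g−p) = 1/2·(4,2) = (2.0000,1.0000)
o1: d²=386 > ρ²=31 → inactive
o2: d²=9 ≤ ρ²=31; F_rep = 30·(0,3)/9² = (0.0000,1.1111)
F = F_att + ΣF_rep = (2.0000,2.1111)
Δp = p'−p = (0.2000,0.2111); α = Δx/Fx = (1/5) / (2) = 1/10
check: Δy/Fy = (19/90) / (19/9) = 1/10 ✓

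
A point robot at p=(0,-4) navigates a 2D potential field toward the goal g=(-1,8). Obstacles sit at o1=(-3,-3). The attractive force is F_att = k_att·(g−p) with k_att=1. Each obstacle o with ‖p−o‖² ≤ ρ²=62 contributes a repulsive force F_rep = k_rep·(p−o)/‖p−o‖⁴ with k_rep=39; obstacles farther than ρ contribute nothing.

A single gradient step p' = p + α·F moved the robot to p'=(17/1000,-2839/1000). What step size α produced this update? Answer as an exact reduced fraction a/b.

α = 1/10

F_att = 1·(g−p) = 1·(-1,12) = (-1.0000,12.0000)
o1: d²=10 ≤ ρ²=62; F_rep = 39·(3,-1)/10² = (1.1700,-0.3900)
F = F_att + ΣF_rep = (0.1700,11.6100)
Δp = p'−p = (0.0170,1.1610); α = Δx/Fx = (17/1000) / (17/100) = 1/10
check: Δy/Fy = (1161/1000) / (1161/100) = 1/10 ✓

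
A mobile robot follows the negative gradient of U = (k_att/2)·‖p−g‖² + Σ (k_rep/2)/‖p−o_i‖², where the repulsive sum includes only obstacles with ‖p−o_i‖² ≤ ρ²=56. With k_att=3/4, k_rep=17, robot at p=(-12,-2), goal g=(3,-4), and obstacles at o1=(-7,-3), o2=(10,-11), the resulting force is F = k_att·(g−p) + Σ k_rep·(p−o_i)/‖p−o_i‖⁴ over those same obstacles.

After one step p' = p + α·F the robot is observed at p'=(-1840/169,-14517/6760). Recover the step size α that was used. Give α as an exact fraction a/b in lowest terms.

α = 1/10

F_att = 3/4·(g−p) = 3/4·(15,-2) = (11.2500,-1.5000)
o1: d²=26 ≤ ρ²=56; F_rep = 17·(-5,1)/26² = (-0.1257,0.0251)
o2: d²=565 > ρ²=56 → inactive
F = F_att + ΣF_rep = (11.1243,-1.4749)
Δp = p'−p = (1.1124,-0.1475); α = Δx/Fx = (188/169) / (1880/169) = 1/10
check: Δy/Fy = (-997/6760) / (-997/676) = 1/10 ✓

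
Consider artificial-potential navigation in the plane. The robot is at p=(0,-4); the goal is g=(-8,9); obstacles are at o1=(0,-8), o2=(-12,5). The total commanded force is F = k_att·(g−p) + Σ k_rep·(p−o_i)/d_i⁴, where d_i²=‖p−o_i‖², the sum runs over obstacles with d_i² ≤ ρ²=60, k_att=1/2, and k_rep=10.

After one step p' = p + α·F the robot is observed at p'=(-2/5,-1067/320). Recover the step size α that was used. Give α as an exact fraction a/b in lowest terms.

α = 1/10

F_att = 1/2·(g−p) = 1/2·(-8,13) = (-4.0000,6.5000)
o1: d²=16 ≤ ρ²=60; F_rep = 10·(0,4)/16² = (0.0000,0.1562)
o2: d²=225 > ρ²=60 → inactive
F = F_att + ΣF_rep = (-4.0000,6.6562)
Δp = p'−p = (-0.4000,0.6656); α = Δx/Fx = (-2/5) / (-4) = 1/10
check: Δy/Fy = (213/320) / (213/32) = 1/10 ✓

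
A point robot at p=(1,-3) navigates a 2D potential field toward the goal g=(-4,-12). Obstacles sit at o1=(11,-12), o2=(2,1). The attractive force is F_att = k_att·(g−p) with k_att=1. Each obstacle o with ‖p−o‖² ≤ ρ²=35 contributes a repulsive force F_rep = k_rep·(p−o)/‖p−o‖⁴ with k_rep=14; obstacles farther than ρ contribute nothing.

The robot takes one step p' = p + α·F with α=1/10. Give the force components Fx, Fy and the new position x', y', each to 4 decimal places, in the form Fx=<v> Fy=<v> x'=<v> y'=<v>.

F_att = 1·(g−p) = 1·(-5,-9) = (-5.0000,-9.0000)
o1: d²=181 > ρ²=35 → inactive
o2: d²=17 ≤ ρ²=35; F_rep = 14·(-1,-4)/17² = (-0.0484,-0.1938)
F = F_att + ΣF_rep = (-5.0484,-9.1938)
p' = p + 1/10·F = (0.4952,-3.9194)

Fx=-5.0484 Fy=-9.1938 x'=0.4952 y'=-3.9194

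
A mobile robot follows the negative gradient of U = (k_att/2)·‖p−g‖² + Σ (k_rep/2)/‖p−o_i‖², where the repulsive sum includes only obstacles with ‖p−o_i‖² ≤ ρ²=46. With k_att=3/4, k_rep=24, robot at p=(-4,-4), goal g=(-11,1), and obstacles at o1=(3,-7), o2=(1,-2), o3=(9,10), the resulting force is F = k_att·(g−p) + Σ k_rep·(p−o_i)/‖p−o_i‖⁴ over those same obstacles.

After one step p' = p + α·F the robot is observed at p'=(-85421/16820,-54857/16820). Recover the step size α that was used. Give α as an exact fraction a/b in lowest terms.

F_att = 3/4·(g−p) = 3/4·(-7,5) = (-5.2500,3.7500)
o1: d²=58 > ρ²=46 → inactive
o2: d²=29 ≤ ρ²=46; F_rep = 24·(-5,-2)/29² = (-0.1427,-0.0571)
o3: d²=365 > ρ²=46 → inactive
F = F_att + ΣF_rep = (-5.3927,3.6929)
Δp = p'−p = (-1.0785,0.7386); α = Δx/Fx = (-18141/16820) / (-18141/3364) = 1/5
check: Δy/Fy = (12423/16820) / (12423/3364) = 1/5 ✓

α = 1/5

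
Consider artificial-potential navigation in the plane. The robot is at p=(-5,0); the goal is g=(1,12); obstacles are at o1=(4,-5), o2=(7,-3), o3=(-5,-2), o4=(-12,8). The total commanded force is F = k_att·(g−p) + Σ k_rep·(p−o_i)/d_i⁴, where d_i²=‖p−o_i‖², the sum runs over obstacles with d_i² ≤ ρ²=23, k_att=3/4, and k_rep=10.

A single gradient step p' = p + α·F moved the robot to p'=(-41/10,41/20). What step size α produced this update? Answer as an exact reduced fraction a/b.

F_att = 3/4·(g−p) = 3/4·(6,12) = (4.5000,9.0000)
o1: d²=106 > ρ²=23 → inactive
o2: d²=153 > ρ²=23 → inactive
o3: d²=4 ≤ ρ²=23; F_rep = 10·(0,2)/4² = (0.0000,1.2500)
o4: d²=113 > ρ²=23 → inactive
F = F_att + ΣF_rep = (4.5000,10.2500)
Δp = p'−p = (0.9000,2.0500); α = Δx/Fx = (9/10) / (9/2) = 1/5
check: Δy/Fy = (41/20) / (41/4) = 1/5 ✓

α = 1/5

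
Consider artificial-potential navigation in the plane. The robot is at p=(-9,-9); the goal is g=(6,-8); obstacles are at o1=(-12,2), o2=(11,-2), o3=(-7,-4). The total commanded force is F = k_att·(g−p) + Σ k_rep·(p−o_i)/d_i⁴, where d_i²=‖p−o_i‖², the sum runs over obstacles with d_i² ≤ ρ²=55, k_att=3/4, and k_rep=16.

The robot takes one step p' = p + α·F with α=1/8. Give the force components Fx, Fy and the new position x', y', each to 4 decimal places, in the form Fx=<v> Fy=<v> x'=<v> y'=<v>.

F_att = 3/4·(g−p) = 3/4·(15,1) = (11.2500,0.7500)
o1: d²=130 > ρ²=55 → inactive
o2: d²=449 > ρ²=55 → inactive
o3: d²=29 ≤ ρ²=55; F_rep = 16·(-2,-5)/29² = (-0.0380,-0.0951)
F = F_att + ΣF_rep = (11.2120,0.6549)
p' = p + 1/8·F = (-7.5985,-8.9181)

Fx=11.2120 Fy=0.6549 x'=-7.5985 y'=-8.9181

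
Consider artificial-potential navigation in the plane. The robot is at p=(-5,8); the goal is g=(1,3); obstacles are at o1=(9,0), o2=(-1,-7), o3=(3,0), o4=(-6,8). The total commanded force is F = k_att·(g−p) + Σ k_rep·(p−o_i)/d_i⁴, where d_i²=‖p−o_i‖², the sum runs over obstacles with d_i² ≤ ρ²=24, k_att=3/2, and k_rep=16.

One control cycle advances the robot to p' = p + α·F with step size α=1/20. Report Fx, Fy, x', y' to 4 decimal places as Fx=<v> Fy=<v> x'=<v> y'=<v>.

F_att = 3/2·(g−p) = 3/2·(6,-5) = (9.0000,-7.5000)
o1: d²=260 > ρ²=24 → inactive
o2: d²=241 > ρ²=24 → inactive
o3: d²=128 > ρ²=24 → inactive
o4: d²=1 ≤ ρ²=24; F_rep = 16·(1,0)/1² = (16.0000,0.0000)
F = F_att + ΣF_rep = (25.0000,-7.5000)
p' = p + 1/20·F = (-3.7500,7.6250)

Fx=25.0000 Fy=-7.5000 x'=-3.7500 y'=7.6250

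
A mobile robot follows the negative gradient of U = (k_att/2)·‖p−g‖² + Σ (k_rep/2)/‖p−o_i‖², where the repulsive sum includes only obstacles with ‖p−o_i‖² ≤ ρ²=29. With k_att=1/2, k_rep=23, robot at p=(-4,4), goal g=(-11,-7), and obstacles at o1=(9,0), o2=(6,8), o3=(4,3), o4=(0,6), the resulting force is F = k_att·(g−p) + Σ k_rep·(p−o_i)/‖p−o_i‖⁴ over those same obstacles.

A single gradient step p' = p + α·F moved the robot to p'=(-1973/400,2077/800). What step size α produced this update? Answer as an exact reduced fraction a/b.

α = 1/4

F_att = 1/2·(g−p) = 1/2·(-7,-11) = (-3.5000,-5.5000)
o1: d²=185 > ρ²=29 → inactive
o2: d²=116 > ρ²=29 → inactive
o3: d²=65 > ρ²=29 → inactive
o4: d²=20 ≤ ρ²=29; F_rep = 23·(-4,-2)/20² = (-0.2300,-0.1150)
F = F_att + ΣF_rep = (-3.7300,-5.6150)
Δp = p'−p = (-0.9325,-1.4038); α = Δx/Fx = (-373/400) / (-373/100) = 1/4
check: Δy/Fy = (-1123/800) / (-1123/200) = 1/4 ✓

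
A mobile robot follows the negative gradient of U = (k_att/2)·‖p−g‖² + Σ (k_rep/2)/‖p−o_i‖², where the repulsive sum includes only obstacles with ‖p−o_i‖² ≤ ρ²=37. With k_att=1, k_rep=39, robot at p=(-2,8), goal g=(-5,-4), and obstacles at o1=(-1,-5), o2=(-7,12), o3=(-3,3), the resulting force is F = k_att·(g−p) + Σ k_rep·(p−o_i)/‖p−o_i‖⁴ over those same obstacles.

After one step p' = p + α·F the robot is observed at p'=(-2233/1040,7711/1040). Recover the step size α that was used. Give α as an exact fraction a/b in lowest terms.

F_att = 1·(g−p) = 1·(-3,-12) = (-3.0000,-12.0000)
o1: d²=170 > ρ²=37 → inactive
o2: d²=41 > ρ²=37 → inactive
o3: d²=26 ≤ ρ²=37; F_rep = 39·(1,5)/26² = (0.0577,0.2885)
F = F_att + ΣF_rep = (-2.9423,-11.7115)
Δp = p'−p = (-0.1471,-0.5856); α = Δx/Fx = (-153/1040) / (-153/52) = 1/20
check: Δy/Fy = (-609/1040) / (-609/52) = 1/20 ✓

α = 1/20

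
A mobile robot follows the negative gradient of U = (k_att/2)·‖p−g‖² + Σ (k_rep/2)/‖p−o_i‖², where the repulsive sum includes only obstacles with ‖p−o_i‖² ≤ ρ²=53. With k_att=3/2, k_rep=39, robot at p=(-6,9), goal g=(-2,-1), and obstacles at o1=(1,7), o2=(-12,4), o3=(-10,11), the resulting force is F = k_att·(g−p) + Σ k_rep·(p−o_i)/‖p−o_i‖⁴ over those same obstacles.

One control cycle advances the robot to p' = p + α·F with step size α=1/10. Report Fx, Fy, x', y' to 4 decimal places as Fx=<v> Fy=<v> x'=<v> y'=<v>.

F_att = 3/2·(g−p) = 3/2·(4,-10) = (6.0000,-15.0000)
o1: d²=53 ≤ ρ²=53; F_rep = 39·(-7,2)/53² = (-0.0972,0.0278)
o2: d²=61 > ρ²=53 → inactive
o3: d²=20 ≤ ρ²=53; F_rep = 39·(4,-2)/20² = (0.3900,-0.1950)
F = F_att + ΣF_rep = (6.2928,-15.1672)
p' = p + 1/10·F = (-5.3707,7.4833)

Fx=6.2928 Fy=-15.1672 x'=-5.3707 y'=7.4833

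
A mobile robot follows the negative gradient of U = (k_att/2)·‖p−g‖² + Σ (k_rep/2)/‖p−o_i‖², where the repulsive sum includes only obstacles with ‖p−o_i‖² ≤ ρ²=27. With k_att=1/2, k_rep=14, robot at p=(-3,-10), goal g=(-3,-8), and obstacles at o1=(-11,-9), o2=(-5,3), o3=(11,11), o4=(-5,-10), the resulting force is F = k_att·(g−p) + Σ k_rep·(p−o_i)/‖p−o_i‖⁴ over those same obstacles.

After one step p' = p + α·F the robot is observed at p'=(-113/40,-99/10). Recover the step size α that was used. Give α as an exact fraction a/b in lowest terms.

α = 1/10

F_att = 1/2·(g−p) = 1/2·(0,2) = (0.0000,1.0000)
o1: d²=65 > ρ²=27 → inactive
o2: d²=173 > ρ²=27 → inactive
o3: d²=637 > ρ²=27 → inactive
o4: d²=4 ≤ ρ²=27; F_rep = 14·(2,0)/4² = (1.7500,0.0000)
F = F_att + ΣF_rep = (1.7500,1.0000)
Δp = p'−p = (0.1750,0.1000); α = Δx/Fx = (7/40) / (7/4) = 1/10
check: Δy/Fy = (1/10) / (1) = 1/10 ✓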